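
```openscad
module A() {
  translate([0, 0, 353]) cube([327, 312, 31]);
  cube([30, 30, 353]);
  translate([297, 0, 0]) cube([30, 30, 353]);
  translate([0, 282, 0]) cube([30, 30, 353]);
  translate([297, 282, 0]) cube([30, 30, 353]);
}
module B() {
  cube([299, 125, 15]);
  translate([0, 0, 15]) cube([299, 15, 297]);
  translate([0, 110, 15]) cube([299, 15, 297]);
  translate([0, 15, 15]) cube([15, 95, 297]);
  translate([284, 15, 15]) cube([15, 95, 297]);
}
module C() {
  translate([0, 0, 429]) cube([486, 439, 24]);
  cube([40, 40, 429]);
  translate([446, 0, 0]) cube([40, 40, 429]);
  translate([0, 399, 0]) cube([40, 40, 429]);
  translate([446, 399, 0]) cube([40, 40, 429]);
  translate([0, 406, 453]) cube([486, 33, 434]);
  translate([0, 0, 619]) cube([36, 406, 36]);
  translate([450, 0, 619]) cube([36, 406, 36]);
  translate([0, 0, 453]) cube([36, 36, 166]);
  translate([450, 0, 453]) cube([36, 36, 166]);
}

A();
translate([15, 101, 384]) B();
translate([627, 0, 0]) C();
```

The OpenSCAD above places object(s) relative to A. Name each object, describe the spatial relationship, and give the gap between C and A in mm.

The chair's nearest face is 300 mm from the stool's +x face.

A is a stool. B is an open box. C is a chair. The open box is on top of the stool. The chair is on the floor beside the stool on its +x side. The gap between the chair and the stool is 300 mm.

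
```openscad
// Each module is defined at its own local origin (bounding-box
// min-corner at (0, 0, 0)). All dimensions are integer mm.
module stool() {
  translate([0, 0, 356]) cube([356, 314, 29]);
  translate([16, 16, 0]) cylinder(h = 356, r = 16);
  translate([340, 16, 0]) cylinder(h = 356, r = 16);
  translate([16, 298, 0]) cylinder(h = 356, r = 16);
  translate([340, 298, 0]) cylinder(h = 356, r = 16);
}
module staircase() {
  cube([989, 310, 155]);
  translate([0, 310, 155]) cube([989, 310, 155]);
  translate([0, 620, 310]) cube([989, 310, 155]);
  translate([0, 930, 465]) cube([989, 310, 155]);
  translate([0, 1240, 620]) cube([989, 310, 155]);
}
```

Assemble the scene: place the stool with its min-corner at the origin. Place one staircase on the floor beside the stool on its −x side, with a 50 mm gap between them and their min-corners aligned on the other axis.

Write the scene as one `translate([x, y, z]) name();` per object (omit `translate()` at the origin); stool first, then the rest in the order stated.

stool();
translate([-1039, 0, 0]) staircase();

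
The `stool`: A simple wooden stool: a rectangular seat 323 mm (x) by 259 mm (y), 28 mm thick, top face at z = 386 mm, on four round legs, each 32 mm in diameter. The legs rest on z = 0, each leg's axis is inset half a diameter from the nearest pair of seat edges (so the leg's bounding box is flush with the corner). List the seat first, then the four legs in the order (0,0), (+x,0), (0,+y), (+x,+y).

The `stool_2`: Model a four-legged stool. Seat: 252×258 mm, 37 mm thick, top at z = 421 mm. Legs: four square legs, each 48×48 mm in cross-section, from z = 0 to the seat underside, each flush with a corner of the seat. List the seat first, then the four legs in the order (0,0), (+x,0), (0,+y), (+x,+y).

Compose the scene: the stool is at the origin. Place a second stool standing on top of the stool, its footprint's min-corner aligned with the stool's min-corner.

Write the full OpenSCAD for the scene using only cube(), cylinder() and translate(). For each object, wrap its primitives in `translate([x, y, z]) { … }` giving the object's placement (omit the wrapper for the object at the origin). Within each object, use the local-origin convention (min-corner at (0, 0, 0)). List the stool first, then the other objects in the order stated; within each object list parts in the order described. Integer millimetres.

translate([0, 0, 358]) cube([323, 259, 28]);
translate([16, 16, 0]) cylinder(h = 358, r = 16);
translate([307, 16, 0]) cylinder(h = 358, r = 16);
translate([16, 243, 0]) cylinder(h = 358, r = 16);
translate([307, 243, 0]) cylinder(h = 358, r = 16);
translate([0, 0, 386]) {
  translate([0, 0, 384]) cube([252, 258, 37]);
  cube([48, 48, 384]);
  translate([204, 0, 0]) cube([48, 48, 384]);
  translate([0, 210, 0]) cube([48, 48, 384]);
  translate([204, 210, 0]) cube([48, 48, 384]);
}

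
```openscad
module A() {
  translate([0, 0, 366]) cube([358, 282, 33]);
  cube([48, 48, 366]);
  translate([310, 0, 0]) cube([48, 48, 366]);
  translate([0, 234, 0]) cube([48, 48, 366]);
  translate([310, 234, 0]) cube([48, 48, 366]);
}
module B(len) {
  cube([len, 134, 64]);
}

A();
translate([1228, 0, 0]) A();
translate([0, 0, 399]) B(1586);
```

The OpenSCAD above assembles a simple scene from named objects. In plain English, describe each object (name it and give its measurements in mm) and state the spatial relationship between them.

A is a simple wooden stool: a rectangular seat 358 mm (x) by 282 mm (y), 33 mm thick, top face at z = 399 mm, on four square legs, each 48×48 mm in cross-section. The legs rest on z = 0, each flush with a corner of the seat.

B is a rectangular beam 1586 mm long (x), 134 mm deep (y), 64 mm thick (z).

The beam spans the tops of two stools placed 870 mm apart, resting at z = 399 mm.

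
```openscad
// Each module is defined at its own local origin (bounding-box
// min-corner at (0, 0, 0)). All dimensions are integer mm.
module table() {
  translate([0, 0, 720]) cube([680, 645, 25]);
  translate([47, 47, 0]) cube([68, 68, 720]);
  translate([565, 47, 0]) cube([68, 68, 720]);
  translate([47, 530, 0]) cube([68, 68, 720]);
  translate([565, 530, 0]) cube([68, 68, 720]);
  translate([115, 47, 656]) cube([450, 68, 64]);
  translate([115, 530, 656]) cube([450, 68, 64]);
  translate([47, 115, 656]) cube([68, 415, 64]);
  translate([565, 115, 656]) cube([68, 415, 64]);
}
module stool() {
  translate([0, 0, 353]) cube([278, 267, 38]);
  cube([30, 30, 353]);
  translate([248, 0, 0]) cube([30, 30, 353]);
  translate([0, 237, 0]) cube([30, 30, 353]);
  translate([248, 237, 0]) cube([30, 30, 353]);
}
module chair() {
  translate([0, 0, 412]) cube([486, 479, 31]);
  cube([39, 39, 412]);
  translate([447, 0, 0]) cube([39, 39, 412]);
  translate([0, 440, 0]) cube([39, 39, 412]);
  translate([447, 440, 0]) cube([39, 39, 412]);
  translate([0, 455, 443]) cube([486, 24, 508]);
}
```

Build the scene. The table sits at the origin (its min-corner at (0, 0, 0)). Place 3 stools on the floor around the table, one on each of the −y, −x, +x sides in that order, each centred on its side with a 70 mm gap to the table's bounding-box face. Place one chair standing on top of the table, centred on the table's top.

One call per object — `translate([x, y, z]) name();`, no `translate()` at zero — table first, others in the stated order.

table();
translate([201, -337, 0]) stool();
translate([-348, 189, 0]) stool();
translate([750, 189, 0]) stool();
translate([97, 83, 745]) chair();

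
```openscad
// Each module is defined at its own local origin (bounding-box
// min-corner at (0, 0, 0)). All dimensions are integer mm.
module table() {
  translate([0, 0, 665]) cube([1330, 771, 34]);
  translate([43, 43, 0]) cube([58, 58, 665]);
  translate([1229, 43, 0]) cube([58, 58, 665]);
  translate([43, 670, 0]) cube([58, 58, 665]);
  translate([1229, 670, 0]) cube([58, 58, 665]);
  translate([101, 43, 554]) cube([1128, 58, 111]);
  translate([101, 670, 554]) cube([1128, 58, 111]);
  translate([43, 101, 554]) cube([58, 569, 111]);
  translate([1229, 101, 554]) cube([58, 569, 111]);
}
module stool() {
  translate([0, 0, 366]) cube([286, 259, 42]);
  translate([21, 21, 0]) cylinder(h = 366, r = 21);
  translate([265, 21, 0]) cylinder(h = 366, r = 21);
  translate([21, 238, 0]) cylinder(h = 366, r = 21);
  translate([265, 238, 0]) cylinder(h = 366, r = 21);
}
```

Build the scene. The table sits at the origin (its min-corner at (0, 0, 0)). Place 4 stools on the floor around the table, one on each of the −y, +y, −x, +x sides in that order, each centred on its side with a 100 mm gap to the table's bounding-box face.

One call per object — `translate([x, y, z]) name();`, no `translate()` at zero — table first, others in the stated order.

table();
translate([522, -359, 0]) stool();
translate([522, 871, 0]) stool();
translate([-386, 256, 0]) stool();
translate([1430, 256, 0]) stool();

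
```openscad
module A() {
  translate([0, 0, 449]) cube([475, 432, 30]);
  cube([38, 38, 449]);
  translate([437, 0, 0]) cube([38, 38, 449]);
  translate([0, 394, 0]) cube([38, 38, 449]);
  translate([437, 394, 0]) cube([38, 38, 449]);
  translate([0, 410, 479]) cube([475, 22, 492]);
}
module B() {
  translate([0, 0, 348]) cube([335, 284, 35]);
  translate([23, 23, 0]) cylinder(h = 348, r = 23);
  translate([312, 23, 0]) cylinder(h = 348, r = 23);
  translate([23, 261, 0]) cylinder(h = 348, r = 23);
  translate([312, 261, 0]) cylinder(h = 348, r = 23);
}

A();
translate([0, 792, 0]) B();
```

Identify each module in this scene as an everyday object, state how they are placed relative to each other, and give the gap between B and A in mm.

The stool's nearest face is 360 mm from the chair's +y face.

A is a chair. B is a stool. The stool is on the floor beside the chair on its +y side. The gap between the stool and the chair is 360 mm.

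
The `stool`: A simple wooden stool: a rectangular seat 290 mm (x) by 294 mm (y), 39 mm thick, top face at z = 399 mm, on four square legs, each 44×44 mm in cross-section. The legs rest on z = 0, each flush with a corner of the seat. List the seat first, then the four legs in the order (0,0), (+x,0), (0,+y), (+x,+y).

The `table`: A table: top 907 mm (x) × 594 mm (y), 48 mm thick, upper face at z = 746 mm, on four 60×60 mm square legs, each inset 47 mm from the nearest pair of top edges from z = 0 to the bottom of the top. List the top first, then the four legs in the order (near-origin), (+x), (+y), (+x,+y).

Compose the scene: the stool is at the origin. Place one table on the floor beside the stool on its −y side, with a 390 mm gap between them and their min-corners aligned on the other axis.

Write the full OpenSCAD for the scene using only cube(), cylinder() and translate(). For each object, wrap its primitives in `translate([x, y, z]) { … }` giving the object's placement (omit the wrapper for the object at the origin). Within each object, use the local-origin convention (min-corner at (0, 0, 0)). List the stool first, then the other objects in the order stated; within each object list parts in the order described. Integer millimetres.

translate([0, 0, 360]) cube([290, 294, 39]);
cube([44, 44, 360]);
translate([246, 0, 0]) cube([44, 44, 360]);
translate([0, 250, 0]) cube([44, 44, 360]);
translate([246, 250, 0]) cube([44, 44, 360]);
translate([0, -984, 0]) {
  translate([0, 0, 698]) cube([907, 594, 48]);
  translate([47, 47, 0]) cube([60, 60, 698]);
  translate([800, 47, 0]) cube([60, 60, 698]);
  translate([47, 487, 0]) cube([60, 60, 698]);
  translate([800, 487, 0]) cube([60, 60, 698]);
}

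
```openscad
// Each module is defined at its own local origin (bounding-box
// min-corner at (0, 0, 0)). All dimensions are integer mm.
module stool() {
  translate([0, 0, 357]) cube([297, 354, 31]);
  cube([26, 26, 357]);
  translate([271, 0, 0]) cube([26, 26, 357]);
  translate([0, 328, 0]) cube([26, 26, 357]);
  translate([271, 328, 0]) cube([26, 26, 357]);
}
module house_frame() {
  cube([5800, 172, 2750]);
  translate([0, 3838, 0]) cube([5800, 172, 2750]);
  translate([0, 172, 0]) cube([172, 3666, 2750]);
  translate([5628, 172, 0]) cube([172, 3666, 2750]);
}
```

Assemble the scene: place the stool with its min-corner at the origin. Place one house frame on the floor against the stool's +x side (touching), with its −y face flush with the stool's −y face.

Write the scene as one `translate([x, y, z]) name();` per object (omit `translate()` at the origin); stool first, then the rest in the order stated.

stool();
translate([297, 0, 0]) house_frame();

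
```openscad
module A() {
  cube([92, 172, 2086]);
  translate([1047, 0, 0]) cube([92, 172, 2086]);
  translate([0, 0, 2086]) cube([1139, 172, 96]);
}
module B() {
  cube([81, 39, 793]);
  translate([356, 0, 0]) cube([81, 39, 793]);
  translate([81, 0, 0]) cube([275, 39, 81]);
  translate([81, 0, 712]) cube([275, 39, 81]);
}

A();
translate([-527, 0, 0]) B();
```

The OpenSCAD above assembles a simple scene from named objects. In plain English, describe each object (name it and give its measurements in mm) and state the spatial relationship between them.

A is a door frame. The clear opening is 955 mm wide and 2086 mm high. Two 92 mm wide jambs, 172 mm deep, stand either side of the opening from the floor to the top of the opening. A 96 mm thick head sits across the top of both jambs, spanning the full outside width of the frame.

B is a picture frame with a 275×631 mm rectangular opening (x by z) and a uniform 81 mm border on every side. Frame depth is 39 mm along y. It is built from two vertical stiles running the full outside height and two horizontal rails spanning the gap between the stiles.

The picture frame is on the floor beside the door frame on its −x side.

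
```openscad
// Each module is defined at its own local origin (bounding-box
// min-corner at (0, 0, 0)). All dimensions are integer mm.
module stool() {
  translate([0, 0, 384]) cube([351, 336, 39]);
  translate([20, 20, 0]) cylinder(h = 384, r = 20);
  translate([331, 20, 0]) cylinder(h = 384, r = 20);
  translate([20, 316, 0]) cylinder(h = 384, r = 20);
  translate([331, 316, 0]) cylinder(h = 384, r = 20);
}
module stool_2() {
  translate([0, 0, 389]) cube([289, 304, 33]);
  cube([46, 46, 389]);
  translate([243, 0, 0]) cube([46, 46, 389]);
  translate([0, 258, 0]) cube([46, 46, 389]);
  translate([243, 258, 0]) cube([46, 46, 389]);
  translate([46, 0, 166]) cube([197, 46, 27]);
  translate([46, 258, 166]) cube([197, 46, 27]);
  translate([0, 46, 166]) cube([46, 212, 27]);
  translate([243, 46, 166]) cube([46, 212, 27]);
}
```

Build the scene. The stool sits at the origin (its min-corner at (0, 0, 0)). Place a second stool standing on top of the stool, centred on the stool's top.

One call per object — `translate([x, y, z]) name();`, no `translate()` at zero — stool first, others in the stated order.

stool();
translate([31, 16, 423]) stool_2();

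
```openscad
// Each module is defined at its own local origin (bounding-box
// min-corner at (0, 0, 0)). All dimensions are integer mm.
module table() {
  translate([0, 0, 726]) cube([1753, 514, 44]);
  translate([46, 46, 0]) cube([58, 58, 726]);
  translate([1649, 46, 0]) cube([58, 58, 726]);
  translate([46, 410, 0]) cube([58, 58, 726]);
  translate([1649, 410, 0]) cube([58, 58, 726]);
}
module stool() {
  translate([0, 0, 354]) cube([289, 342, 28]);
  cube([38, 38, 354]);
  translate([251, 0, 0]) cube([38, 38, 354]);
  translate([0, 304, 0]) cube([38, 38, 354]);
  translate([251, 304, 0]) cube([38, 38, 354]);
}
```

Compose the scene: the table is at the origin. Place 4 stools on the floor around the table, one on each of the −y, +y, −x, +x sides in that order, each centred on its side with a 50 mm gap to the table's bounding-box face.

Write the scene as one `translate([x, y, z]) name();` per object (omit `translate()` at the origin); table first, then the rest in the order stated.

table();
translate([732, -392, 0]) stool();
translate([732, 564, 0]) stool();
translate([-339, 86, 0]) stool();
translate([1803, 86, 0]) stool();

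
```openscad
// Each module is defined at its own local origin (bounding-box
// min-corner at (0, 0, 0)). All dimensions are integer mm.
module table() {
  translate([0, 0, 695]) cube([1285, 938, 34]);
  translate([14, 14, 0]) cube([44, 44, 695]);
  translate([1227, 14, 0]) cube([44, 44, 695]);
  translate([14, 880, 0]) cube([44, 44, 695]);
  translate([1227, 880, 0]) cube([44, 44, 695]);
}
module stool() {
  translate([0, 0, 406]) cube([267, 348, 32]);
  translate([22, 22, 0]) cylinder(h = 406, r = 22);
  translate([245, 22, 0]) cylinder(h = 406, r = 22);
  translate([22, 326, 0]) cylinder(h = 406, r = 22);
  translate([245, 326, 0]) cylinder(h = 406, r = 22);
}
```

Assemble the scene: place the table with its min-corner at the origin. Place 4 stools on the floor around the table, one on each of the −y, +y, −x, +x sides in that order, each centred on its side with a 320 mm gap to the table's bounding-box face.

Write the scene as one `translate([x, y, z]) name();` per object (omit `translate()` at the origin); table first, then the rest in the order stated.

table();
translate([509, -668, 0]) stool();
translate([509, 1258, 0]) stool();
translate([-587, 295, 0]) stool();
translate([1605, 295, 0]) stool();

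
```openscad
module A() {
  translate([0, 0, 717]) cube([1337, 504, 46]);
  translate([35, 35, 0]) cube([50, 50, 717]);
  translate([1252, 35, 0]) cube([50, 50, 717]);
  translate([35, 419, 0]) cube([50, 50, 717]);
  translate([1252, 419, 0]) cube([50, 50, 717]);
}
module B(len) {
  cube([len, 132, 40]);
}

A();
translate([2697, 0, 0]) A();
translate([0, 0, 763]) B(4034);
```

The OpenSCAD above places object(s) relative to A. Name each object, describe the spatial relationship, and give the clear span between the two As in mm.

Second table starts at x = 2697; first ends at x = 1337; clear span = 2697 − 1337 = 1360 mm.

A is a table. B is a beam. A beam spans the tops of two tables. The clear span between the two tables is 1360 mm.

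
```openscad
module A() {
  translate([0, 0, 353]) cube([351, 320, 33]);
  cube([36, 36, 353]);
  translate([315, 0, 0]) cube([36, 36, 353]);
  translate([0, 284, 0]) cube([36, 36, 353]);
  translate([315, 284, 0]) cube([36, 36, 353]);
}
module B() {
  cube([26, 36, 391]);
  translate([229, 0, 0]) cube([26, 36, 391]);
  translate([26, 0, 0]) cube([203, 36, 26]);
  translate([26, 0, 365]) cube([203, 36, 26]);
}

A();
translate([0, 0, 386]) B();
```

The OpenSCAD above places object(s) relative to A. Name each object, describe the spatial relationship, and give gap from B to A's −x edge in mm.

The picture frame's min-x is at 0; the stool's min-x is 0; gap = 0 mm.

A is a stool. B is a picture frame. The picture frame is on top of the stool. The gap from the picture frame to the stool's −x edge is 0 mm.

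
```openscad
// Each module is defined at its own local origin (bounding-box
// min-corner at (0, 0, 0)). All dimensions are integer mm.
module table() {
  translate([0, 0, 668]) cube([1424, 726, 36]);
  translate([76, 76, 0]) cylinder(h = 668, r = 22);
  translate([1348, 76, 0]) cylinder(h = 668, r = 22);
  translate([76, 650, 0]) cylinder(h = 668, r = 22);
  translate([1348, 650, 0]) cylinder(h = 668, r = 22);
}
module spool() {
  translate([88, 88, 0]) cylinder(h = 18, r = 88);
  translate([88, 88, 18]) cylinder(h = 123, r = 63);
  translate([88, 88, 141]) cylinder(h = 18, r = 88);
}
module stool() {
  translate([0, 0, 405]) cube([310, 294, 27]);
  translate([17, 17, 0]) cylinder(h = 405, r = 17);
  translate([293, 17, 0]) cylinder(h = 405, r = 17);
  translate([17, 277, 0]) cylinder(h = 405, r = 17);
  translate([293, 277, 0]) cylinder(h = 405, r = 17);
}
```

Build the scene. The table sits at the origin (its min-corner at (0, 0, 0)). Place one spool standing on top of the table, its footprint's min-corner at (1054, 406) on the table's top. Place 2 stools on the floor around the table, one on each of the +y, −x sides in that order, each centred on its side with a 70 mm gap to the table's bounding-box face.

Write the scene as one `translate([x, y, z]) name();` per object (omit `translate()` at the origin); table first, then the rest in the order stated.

table();
translate([1054, 406, 704]) spool();
translate([557, 796, 0]) stool();
translate([-380, 216, 0]) stool();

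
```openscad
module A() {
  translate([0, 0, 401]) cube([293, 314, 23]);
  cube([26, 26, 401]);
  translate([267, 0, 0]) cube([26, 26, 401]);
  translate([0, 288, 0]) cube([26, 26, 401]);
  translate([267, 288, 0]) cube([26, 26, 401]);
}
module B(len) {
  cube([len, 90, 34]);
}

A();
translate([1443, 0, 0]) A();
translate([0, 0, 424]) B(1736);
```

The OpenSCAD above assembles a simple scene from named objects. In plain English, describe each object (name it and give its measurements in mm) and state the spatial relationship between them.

A is a four-legged stool. The seat is a 293×314×23 mm slab whose top surface is at z = 424 mm; four square legs, each 26×26 mm in cross-section, run from the floor (z = 0) to the underside of the seat, each flush with a corner of the seat.

B is a rectangular beam 1736 mm long (x), 90 mm deep (y), 34 mm thick (z).

The beam spans the tops of two stools placed 1150 mm apart, resting at z = 424 mm.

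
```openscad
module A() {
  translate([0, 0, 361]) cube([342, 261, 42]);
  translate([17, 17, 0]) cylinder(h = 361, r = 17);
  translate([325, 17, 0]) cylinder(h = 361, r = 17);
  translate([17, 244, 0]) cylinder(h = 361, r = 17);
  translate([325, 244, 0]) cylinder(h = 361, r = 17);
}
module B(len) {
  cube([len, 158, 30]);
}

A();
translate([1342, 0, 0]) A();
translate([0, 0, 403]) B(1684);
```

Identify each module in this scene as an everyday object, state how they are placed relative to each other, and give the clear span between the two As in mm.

Second stool starts at x = 1342; first ends at x = 342; clear span = 1342 − 342 = 1000 mm.

A is a stool. B is a beam. A beam spans the tops of two stools. The clear span between the two stools is 1000 mm.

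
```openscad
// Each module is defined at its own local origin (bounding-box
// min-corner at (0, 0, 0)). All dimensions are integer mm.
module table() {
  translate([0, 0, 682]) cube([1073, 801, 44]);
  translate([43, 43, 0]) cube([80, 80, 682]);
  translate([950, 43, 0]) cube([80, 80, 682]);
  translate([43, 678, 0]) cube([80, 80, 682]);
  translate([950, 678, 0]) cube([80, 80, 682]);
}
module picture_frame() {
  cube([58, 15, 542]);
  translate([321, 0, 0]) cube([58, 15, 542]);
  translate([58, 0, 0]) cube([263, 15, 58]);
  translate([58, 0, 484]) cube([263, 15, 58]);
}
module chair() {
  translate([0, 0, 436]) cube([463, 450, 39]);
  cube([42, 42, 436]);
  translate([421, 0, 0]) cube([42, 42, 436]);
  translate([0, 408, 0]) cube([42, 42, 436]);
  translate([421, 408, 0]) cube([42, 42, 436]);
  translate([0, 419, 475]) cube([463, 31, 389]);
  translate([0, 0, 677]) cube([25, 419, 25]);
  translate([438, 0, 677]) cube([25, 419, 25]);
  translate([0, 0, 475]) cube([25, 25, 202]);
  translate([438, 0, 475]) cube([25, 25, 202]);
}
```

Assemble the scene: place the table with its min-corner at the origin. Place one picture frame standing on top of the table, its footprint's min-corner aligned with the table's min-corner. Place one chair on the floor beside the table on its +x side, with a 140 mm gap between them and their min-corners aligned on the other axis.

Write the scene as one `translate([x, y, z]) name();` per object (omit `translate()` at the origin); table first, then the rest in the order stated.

table();
translate([0, 0, 726]) picture_frame();
translate([1213, 0, 0]) chair();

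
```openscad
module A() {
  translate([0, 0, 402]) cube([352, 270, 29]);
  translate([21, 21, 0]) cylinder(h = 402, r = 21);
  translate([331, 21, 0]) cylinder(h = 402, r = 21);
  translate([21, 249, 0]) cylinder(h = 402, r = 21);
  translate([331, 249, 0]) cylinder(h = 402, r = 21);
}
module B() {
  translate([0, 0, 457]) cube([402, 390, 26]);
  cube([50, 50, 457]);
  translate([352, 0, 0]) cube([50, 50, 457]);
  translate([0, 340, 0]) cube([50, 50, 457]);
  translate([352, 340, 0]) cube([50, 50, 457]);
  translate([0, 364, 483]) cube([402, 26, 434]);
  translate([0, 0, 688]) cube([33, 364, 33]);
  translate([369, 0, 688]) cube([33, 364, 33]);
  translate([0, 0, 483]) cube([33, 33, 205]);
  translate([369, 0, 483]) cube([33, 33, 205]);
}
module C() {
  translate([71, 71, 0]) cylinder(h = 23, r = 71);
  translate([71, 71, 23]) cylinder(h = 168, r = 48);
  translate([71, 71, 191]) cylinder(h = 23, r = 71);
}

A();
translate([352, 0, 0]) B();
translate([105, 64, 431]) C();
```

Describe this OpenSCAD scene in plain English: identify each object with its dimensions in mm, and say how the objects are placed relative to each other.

A is a four-legged stool. The seat is a 352×270×29 mm slab whose top surface is at z = 431 mm; four round legs, each 42 mm in diameter, run from the floor (z = 0) to the underside of the seat, each leg's axis is inset half a diameter from the nearest pair of seat edges (so the leg's bounding box is flush with the corner).

B is a chair. The seat is a 402×390×26 mm slab with its top at z = 483 mm, on four 50×50 mm corner legs (flush with the seat edges, standing on z = 0). A flat backrest 26 mm thick, 434 mm tall, spans the full seat width and rises from the seat top along its +y edge, rear face flush with the rear of the seat. Two armrests of 33×33 mm section run along each side from the seat's front edge to the front of the backrest, top faces 238 mm above the seat top and outer faces flush with the seat's x-edges; a 33×33 mm post under the front of each armrest stands on the seat at the front corner.

C is a spool: two coaxial disc flanges of radius 71 mm and thickness 23 mm, joined by a core cylinder of radius 48 mm and height 168 mm. The lower flange rests on z = 0 and the three cylinders share a vertical axis.

The chair is against the stool's +x side, with their −y faces flush. The spool is on top of the stool, centred.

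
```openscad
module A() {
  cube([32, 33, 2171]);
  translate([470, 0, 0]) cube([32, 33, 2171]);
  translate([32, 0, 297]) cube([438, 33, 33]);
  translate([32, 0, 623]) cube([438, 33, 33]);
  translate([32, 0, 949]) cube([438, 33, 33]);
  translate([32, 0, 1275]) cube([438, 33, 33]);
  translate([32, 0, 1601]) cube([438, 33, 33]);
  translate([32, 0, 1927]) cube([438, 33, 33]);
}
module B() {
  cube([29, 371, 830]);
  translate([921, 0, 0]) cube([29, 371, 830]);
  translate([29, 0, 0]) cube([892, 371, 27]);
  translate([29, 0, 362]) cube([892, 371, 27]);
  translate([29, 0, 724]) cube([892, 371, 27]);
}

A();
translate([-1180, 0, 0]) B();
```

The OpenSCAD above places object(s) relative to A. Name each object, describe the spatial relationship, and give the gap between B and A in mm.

A is a ladder. B is a bookshelf. The bookshelf is on the floor beside the ladder on its −x side. The gap between the bookshelf and the ladder is 230 mm.

The bookshelf's nearest face is 230 mm from the ladder's −x face.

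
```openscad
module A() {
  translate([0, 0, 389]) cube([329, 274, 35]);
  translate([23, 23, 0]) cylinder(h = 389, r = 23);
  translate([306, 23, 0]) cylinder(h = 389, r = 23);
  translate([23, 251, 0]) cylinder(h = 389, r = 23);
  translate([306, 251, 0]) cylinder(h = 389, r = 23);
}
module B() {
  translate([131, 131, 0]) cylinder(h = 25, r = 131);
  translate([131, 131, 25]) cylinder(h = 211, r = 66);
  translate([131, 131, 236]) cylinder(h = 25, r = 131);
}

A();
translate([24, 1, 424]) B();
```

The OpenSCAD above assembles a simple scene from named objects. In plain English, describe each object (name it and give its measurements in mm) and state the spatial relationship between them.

A is a four-legged stool. The seat is a 329×274×35 mm slab whose top surface is at z = 424 mm; four round legs, each 46 mm in diameter, run from the floor (z = 0) to the underside of the seat, each leg's axis is inset half a diameter from the nearest pair of seat edges (so the leg's bounding box is flush with the corner).

B is a spool: two coaxial disc flanges of radius 131 mm and thickness 25 mm, joined by a core cylinder of radius 66 mm and height 211 mm. The lower flange rests on z = 0 and the three cylinders share a vertical axis.

The spool is on top of the stool.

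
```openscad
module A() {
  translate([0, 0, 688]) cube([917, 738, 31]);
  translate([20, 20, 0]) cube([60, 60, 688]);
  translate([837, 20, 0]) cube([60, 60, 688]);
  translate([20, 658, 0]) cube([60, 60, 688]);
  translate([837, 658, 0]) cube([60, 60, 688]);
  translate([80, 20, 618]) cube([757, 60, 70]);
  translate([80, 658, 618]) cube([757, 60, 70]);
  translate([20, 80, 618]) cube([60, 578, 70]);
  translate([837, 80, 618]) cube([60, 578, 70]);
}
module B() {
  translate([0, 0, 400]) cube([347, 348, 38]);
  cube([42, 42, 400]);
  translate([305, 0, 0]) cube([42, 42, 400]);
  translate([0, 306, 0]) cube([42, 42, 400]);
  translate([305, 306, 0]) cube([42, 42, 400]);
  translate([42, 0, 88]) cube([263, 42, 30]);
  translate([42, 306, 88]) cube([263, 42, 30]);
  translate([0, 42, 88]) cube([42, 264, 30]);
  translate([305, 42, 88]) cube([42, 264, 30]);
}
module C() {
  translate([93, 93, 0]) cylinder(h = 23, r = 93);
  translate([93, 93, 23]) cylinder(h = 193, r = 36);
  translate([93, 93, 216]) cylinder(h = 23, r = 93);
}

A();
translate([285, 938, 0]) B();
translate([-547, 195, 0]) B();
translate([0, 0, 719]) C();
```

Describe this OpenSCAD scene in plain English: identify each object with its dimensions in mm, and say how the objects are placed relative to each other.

A is a table: top 917 mm (x) × 738 mm (y), 31 mm thick, upper face at z = 719 mm, on four 60×60 mm square legs, each inset 20 mm from the nearest pair of top edges, running from z = 0 to the bottom of the top. Four apron rails, 60 mm thick and 70 mm tall, run between adjacent legs with their top edges flush with the underside of the top and their outer faces flush with the legs' outer faces.

B is a four-legged stool. The seat is a 347×348×38 mm slab whose top surface is at z = 438 mm; four square legs, each 42×42 mm in cross-section, run from the floor (z = 0) to the underside of the seat, each flush with a corner of the seat. Four stretchers, 42 mm wide and 30 mm tall, connect adjacent legs with their undersides at z = 88 mm, each running between the inner faces of the legs it joins and aligned with the legs' outer faces on the other axis.

C is a spool: two coaxial disc flanges of radius 93 mm and thickness 23 mm, joined by a core cylinder of radius 36 mm and height 193 mm. The lower flange rests on z = 0 and the three cylinders share a vertical axis.

Two stools sit around the table at the +y, −x sides. The spool is on top of the table.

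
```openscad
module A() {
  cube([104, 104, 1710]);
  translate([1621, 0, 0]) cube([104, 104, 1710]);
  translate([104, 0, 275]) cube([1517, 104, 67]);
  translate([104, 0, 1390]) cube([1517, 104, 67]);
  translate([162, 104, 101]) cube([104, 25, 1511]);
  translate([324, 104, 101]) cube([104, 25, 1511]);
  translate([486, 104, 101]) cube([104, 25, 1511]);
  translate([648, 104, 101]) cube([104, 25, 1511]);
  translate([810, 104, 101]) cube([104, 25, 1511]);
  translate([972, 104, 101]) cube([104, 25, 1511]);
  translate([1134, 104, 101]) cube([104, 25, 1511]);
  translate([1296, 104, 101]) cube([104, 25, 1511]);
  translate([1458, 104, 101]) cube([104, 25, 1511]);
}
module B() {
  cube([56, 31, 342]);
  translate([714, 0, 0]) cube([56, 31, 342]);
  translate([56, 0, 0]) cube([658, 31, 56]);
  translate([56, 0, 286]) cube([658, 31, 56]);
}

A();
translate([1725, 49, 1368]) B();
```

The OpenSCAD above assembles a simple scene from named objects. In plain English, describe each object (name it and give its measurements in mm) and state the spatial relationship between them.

A is a fence section. Two 104×104 mm posts, 1710 mm tall, stand on the floor with a clear span of 1517 mm between their inner faces. Two horizontal rails of 104×67 mm section span the gap between the posts with their undersides at z = 275 mm and z = 1390 mm, flush with the posts' −y face. 9 pickets, each 104 mm wide, 25 mm thick and 1511 mm tall, are fixed to the +y face of the rails with their bottoms at z = 101 mm, evenly spaced across the span with equal gaps (rounded down to the nearest mm) at the −x end and between each pair — any rounding remainder accumulates at the +x end.

B is a rectangular picture frame lying in the x–z plane (depth along y). The opening is 658 mm wide (x) by 230 mm tall (z), surrounded by a border 56 mm wide on all four sides. The frame is 31 mm deep and is made of two full-height vertical stiles with two horizontal rails fitted between them.

The picture frame is beside the fence section with their tops flush at z = 1710.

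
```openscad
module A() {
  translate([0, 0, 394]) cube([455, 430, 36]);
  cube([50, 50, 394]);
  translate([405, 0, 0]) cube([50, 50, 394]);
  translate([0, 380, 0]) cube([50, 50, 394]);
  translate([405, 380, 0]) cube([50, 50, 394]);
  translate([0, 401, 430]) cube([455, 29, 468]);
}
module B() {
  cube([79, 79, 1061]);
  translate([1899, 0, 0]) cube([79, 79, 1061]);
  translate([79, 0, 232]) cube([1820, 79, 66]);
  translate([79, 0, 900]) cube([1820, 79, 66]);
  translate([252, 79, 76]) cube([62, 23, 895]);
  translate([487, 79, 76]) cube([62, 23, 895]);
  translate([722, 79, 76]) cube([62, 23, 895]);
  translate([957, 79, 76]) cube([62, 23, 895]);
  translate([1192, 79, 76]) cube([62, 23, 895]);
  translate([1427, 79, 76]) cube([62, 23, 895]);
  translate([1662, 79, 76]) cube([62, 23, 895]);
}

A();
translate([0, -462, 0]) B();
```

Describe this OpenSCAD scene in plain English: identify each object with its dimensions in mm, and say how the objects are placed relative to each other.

A is a chair: 455×430 mm seat, 36 mm thick, top at z = 430 mm, on four 50 mm square corner legs flush with the seat edges. A 29 mm thick backrest slab spans the full seat width, extending 468 mm above the seat top, its back face flush with the seat's +y edge.

B is a fence section. Two 79×79 mm posts, 1061 mm tall, stand on the floor with a clear span of 1820 mm between their inner faces. Two horizontal rails of 79×66 mm section span the gap between the posts with their undersides at z = 232 mm and z = 900 mm, flush with the posts' −y face. 7 pickets, each 62 mm wide, 23 mm thick and 895 mm tall, are fixed to the +y face of the rails with their bottoms at z = 76 mm, evenly spaced across the span with equal gaps (rounded down to the nearest mm) at the −x end and between each pair — any rounding remainder accumulates at the +x end.

The fence section is on the floor beside the chair on its −y side.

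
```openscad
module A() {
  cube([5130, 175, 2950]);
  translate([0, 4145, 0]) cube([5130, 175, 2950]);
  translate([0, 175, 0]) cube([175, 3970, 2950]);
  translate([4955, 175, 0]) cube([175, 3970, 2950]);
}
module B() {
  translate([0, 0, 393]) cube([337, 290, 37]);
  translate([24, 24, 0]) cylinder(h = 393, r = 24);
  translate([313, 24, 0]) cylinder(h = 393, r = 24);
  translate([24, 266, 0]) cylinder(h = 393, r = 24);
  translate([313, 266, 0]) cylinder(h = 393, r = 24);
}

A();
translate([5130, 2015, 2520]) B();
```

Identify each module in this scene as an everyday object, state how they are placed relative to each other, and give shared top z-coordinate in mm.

A is a house frame. B is a stool. The stool is beside the house frame with their tops flush at z = 2950. The shared top z-coordinate is 2950 mm.

Both tops at z = 2950 mm.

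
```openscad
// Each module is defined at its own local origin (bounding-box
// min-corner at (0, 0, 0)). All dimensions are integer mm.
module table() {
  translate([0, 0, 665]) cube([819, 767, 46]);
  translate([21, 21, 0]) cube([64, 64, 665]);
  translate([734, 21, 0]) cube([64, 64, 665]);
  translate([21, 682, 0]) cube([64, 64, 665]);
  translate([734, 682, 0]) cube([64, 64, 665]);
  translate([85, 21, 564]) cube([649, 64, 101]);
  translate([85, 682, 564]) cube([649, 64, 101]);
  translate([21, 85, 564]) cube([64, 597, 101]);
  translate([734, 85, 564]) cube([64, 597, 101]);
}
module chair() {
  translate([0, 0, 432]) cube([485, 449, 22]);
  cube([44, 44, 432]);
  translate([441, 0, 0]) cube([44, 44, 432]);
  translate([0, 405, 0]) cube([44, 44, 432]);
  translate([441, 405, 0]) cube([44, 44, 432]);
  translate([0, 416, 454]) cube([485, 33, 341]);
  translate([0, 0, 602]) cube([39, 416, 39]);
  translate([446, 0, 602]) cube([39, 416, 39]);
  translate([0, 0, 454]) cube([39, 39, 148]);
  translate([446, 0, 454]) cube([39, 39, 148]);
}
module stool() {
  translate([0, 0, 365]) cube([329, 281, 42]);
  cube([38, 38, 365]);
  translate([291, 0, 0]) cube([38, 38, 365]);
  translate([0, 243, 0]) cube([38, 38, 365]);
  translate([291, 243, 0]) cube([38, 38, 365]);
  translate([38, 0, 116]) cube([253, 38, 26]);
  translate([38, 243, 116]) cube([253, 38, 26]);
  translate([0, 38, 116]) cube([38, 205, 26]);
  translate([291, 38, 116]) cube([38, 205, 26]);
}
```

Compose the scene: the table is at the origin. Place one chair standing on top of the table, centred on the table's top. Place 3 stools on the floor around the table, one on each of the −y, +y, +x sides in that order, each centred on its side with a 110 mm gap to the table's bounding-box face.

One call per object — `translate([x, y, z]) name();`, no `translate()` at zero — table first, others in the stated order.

table();
translate([167, 159, 711]) chair();
translate([245, -391, 0]) stool();
translate([245, 877, 0]) stool();
translate([929, 243, 0]) stool();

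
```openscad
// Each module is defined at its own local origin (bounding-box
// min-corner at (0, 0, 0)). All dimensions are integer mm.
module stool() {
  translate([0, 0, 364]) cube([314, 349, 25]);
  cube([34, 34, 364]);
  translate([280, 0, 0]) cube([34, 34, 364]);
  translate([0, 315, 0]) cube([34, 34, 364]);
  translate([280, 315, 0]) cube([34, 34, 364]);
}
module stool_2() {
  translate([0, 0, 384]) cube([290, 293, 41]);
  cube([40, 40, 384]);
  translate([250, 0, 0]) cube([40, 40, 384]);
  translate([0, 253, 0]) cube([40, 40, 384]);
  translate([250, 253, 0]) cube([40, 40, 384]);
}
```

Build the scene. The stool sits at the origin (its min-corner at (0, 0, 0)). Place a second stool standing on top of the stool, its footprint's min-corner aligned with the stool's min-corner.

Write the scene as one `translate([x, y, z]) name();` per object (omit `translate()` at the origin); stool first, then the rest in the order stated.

stool();
translate([0, 0, 389]) stool_2();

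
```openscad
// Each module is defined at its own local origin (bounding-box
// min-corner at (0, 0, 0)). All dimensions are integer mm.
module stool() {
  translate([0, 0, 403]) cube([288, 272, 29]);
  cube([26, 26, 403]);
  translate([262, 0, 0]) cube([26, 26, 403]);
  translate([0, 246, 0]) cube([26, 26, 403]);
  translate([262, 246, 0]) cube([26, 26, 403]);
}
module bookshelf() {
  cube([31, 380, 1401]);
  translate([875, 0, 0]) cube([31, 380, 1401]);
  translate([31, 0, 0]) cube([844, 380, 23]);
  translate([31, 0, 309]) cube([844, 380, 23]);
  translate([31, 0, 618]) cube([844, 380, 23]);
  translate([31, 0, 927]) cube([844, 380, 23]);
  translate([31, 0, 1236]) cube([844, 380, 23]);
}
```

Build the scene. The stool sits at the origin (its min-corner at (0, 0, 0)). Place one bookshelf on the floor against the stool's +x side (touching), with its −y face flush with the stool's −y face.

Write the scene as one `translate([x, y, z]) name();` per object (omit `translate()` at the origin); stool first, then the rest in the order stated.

stool();
translate([288, 0, 0]) bookshelf();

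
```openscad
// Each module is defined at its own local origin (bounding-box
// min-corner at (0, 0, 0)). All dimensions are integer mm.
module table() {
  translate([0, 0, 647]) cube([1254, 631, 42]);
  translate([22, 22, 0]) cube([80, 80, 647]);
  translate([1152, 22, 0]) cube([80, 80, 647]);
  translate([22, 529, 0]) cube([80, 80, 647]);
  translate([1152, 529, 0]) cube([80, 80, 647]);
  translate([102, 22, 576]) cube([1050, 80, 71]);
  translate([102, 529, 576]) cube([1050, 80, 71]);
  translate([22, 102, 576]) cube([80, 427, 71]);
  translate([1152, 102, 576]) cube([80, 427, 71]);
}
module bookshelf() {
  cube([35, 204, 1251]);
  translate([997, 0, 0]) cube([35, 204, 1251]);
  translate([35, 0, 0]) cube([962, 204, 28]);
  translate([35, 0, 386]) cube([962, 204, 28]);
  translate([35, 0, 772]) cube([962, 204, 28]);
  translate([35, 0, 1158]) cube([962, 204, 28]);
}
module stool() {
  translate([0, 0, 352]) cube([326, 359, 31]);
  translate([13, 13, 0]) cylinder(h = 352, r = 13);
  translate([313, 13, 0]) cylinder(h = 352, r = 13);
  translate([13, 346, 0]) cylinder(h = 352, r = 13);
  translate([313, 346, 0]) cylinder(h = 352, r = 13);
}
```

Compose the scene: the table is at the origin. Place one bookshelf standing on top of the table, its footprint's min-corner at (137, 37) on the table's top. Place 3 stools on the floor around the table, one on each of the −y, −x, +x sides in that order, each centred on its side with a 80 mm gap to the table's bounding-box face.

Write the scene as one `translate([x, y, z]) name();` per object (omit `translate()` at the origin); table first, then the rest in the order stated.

table();
translate([137, 37, 689]) bookshelf();
translate([464, -439, 0]) stool();
translate([-406, 136, 0]) stool();
translate([1334, 136, 0]) stool();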